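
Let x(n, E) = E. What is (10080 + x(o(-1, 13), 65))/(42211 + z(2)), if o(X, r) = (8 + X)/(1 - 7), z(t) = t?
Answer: 10145/42213 ≈ 0.24033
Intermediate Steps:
o(X, r) = -4/3 - X/6 (o(X, r) = (8 + X)/(-6) = (8 + X)*(-1/6) = -4/3 - X/6)
(10080 + x(o(-1, 13), 65))/(42211 + z(2)) = (10080 + 65)/(42211 + 2) = 10145/42213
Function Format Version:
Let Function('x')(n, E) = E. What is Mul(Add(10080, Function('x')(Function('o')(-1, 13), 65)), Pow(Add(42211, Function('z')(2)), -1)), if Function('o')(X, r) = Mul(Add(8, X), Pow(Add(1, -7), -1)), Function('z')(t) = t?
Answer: Rational(10145, 42213) ≈ 0.24033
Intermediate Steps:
Function('o')(X, r) = Add(Rational(-4, 3), Mul(Rational(-1, 6), X)) (Function('o')(X, r) = Mul(Add(8, X), Pow(-6, -1)) = Mul(Add(8, X), Rational(-1, 6)) = Add(Rational(-4, 3), Mul(Rational(-1, 6), X)))
Mul(Add(10080, Function('x')(Function('o')(-1, 13), 65)), Pow(Add(42211, Function('z')(2)), -1)) = Mul(Add(10080, 65), Pow(Add(42211, 2), -1)) = Mul(10145, Pow(42213, -1)) = Mul(10145, Rational(1, 42213)) = Rational(10145, 42213)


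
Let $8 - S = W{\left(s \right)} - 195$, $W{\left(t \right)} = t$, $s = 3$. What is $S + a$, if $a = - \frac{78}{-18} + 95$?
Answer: $\frac{898}{3} \approx 299.33$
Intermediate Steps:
$S = 200$ ($S = 8 - \left(3 - 195\right) = 8 - -192 = 8 + 192 = 200$)
$a = \frac{298}{3}$ ($a = \left(-78\right) \left(- \frac{1}{18}\right) + 95 = \frac{13}{3} + 95 = \frac{298}{3} \approx 99.333$)
$S + a = 200 + \frac{298}{3} = \frac{898}{3}$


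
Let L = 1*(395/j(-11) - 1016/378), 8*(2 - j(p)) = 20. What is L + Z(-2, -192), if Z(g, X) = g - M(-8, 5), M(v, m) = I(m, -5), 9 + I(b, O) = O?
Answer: -147550/189 ≈ -780.69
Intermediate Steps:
I(b, O) = -9 + O
j(p) = -½ (j(p) = 2 - ⅛*20 = 2 - 5/2 = -½)
M(v, m) = -14 (M(v, m) = -9 - 5 = -14)
Z(g, X) = 14 + g (Z(g, X) = g - 1*(-14) = g + 14 = 14 + g)
L = -149818/189 (L = 1*(395/(-½) - 1016/378) = 1*(395*(-2) - 1016*1/378) = 1*(-790 - 508/189) = 1*(-149818/189) = -149818/189 ≈ -792.69)
L + Z(-2, -192) = -149818/189 + (14 - 2) = -149818/189 + 12 = -147550/189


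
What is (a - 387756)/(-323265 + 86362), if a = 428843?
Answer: -41087/236903 ≈ -0.17343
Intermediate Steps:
(a - 387756)/(-323265 + 86362) = (428843 - 387756)/(-323265 + 86362) = 41087/(-236903) = 41087*(-1/236903) = -41087/236903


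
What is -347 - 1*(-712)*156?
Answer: 110725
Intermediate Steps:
-347 - 1*(-712)*156 = -347 + 712*156 = -347 + 111072 = 110725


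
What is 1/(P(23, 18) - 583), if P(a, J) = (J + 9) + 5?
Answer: -1/551 ≈ -0.0018149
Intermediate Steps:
P(a, J) = 14 + J (P(a, J) = (9 + J) + 5 = 14 + J)
1/(P(23, 18) - 583) = 1/((14 + 18) - 583) = 1/(32 - 583) = 1/(-551) = -1/551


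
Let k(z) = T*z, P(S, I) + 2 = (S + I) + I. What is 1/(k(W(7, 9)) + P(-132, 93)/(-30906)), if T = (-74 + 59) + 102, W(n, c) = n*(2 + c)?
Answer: 15453/103519621 ≈ 0.00014928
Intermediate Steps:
P(S, I) = -2 + S + 2*I (P(S, I) = -2 + ((S + I) + I) = -2 + ((I + S) + I) = -2 + (S + 2*I) = -2 + S + 2*I)
T = 87 (T = -15 + 102 = 87)
k(z) = 87*z
1/(k(W(7, 9)) + P(-132, 93)/(-30906)) = 1/(87*(7*(2 + 9)) + (-2 - 132 + 2*93)/(-30906)) = 1/(87*(7*11) + (-2 - 132 + 186)*(-1/30906)) = 1/(87*77 + 52*(-1/30906)) = 1/(6699 - 26/15453) = 1/(103519621/15453) = 15453/103519621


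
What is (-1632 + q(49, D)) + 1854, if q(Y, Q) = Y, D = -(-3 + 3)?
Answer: 271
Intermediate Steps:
D = 0 (D = -1*0 = 0)
(-1632 + q(49, D)) + 1854 = (-1632 + 49) + 1854 = -1583 + 1854 = 271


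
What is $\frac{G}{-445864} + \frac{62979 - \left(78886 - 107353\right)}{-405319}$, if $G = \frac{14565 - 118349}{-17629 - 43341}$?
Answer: $- \frac{310742516403847}{1377290584132190} \approx -0.22562$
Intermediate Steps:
$G = \frac{51892}{30485}$ ($G = - \frac{103784}{-60970} = \left(-103784\right) \left(- \frac{1}{60970}\right) = \frac{51892}{30485} \approx 1.7022$)
$\frac{G}{-445864} + \frac{62979 - \left(78886 - 107353\right)}{-405319} = \frac{51892}{30485 \left(-445864\right)} + \frac{62979 - \left(78886 - 107353\right)}{-405319} = \frac{51892}{30485} \left(- \frac{1}{445864}\right) + \left(62979 - -28467\right) \left(- \frac{1}{405319}\right) = - \frac{12973}{3398041010} + \left(62979 + 28467\right) \left(- \frac{1}{405319}\right) = - \frac{12973}{3398041010} + 91446 \left(- \frac{1}{405319}\right) = - \frac{12973}{3398041010} - \frac{91446}{405319} = - \frac{310742516403847}{1377290584132190}$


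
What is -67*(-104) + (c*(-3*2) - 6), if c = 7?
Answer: 6920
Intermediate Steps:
-67*(-104) + (c*(-3*2) - 6) = -67*(-104) + (7*(-3*2) - 6) = 6968 + (7*(-6) - 6) = 6968 + (-42 - 6) = 6968 - 48 = 6920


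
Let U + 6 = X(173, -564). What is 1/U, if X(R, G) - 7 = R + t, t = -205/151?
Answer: 151/26069 ≈ 0.0057923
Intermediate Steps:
t = -205/151 (t = -205*1/151 = -205/151 ≈ -1.3576)
X(R, G) = 852/151 + R (X(R, G) = 7 + (R - 205/151) = 7 + (-205/151 + R) = 852/151 + R)
U = 26069/151 (U = -6 + (852/151 + 173) = -6 + 26975/151 = 26069/151 ≈ 172.64)
1/U = 1/(26069/151) = 151/26069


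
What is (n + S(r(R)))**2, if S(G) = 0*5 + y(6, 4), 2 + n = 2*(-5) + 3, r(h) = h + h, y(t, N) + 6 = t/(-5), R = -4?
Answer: 6561/25 ≈ 262.44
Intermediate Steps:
y(t, N) = -6 - t/5 (y(t, N) = -6 + t/(-5) = -6 + t*(-1/5) = -6 - t/5)
r(h) = 2*h
n = -9 (n = -2 + (2*(-5) + 3) = -2 + (-10 + 3) = -2 - 7 = -9)
S(G) = -36/5 (S(G) = 0*5 + (-6 - 1/5*6) = 0 + (-6 - 6/5) = 0 - 36/5 = -36/5)
(n + S(r(R)))**2 = (-9 - 36/5)**2 = (-81/5)**2 = 6561/25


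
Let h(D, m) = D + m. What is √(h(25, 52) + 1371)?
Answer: 2*√362 ≈ 38.053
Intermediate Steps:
√(h(25, 52) + 1371) = √((25 + 52) + 1371) = √(77 + 1371) = √1448 = 2*√362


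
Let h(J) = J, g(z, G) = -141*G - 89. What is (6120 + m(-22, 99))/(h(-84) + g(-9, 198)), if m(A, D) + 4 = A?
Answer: -6094/28091 ≈ -0.21694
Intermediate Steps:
m(A, D) = -4 + A
g(z, G) = -89 - 141*G
(6120 + m(-22, 99))/(h(-84) + g(-9, 198)) = (6120 + (-4 - 22))/(-84 + (-89 - 141*198)) = (6120 - 26)/(-84 + (-89 - 27918)) = 6094/(-84 - 28007) = 6094/(-28091) = 6094*(-1/28091) = -6094/28091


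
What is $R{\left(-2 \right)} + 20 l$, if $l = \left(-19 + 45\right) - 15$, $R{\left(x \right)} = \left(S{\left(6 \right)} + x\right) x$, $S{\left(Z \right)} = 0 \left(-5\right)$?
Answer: $224$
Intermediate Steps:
$S{\left(Z \right)} = 0$
$R{\left(x \right)} = x^{2}$ ($R{\left(x \right)} = \left(0 + x\right) x = x x = x^{2}$)
$l = 11$ ($l = 26 - 15 = 11$)
$R{\left(-2 \right)} + 20 l = \left(-2\right)^{2} + 20 \cdot 11 = 4 + 220 = 224$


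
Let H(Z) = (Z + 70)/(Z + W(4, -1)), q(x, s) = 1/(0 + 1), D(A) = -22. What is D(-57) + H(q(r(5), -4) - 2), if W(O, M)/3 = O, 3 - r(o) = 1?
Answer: -173/11 ≈ -15.727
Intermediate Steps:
r(o) = 2 (r(o) = 3 - 1*1 = 3 - 1 = 2)
q(x, s) = 1 (q(x, s) = 1/1 = 1)
W(O, M) = 3*O
H(Z) = (70 + Z)/(12 + Z) (H(Z) = (Z + 70)/(Z + 3*4) = (70 + Z)/(Z + 12) = (70 + Z)/(12 + Z))
D(-57) + H(q(r(5), -4) - 2) = -22 + (70 + (1 - 2))/(12 + (1 - 2)) = -22 + (70 - 1)/(12 - 1) = -22 + 69/11 = -173/11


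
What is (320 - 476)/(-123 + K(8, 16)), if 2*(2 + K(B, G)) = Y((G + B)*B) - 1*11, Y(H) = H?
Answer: 104/23 ≈ 4.5217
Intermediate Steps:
K(B, G) = -15/2 + B*(B + G)/2 (K(B, G) = -2 + ((G + B)*B - 1*11)/2 = -2 + ((B + G)*B - 11)/2 = -2 + (B*(B + G) - 11)/2 = -2 + (-11 + B*(B + G))/2 = -2 + (-11/2 + B*(B + G)/2) = -15/2 + B*(B + G)/2)
(320 - 476)/(-123 + K(8, 16)) = (320 - 476)/(-123 + (-15/2 + (1/2)*8*(8 + 16))) = -156/(-123 + (-15/2 + (1/2)*8*24)) = -156/(-123 + (-15/2 + 96)) = -156/(-123 + 177/2) = -156/(-69/2) = -156*(-2/69) = 104/23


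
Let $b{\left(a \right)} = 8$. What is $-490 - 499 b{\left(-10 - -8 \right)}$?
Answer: $-4482$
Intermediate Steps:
$-490 - 499 b{\left(-10 - -8 \right)} = -490 - 3992 = -4482$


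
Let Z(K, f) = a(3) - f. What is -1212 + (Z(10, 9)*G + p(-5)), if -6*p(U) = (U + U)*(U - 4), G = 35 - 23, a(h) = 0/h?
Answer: -1335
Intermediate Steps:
a(h) = 0
G = 12
Z(K, f) = -f (Z(K, f) = 0 - f = -f)
p(U) = -U*(-4 + U)/3 (p(U) = -(U + U)*(U - 4)/6 = -2*U*(-4 + U)/6 = -U*(-4 + U)/3)
-1212 + (Z(10, 9)*G + p(-5)) = -1212 + (-1*9*12 + (⅓)*(-5)*(4 - 1*(-5))) = -1212 + (-9*12 + (⅓)*(-5)*(4 + 5)) = -1212 + (-108 + (⅓)*(-5)*9) = -1212 + (-108 - 15) = -1212 - 123 = -1335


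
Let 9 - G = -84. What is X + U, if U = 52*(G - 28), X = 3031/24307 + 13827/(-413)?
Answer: 33596272494/10038791 ≈ 3346.6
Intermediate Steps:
G = 93 (G = 9 - 1*(-84) = 9 + 84 = 93)
X = -334841086/10038791 (X = 3031*(1/24307) + 13827*(-1/413) = 3031/24307 - 13827/413 = -334841086/10038791 ≈ -33.355)
U = 3380 (U = 52*(93 - 28) = 52*65 = 3380)
X + U = -334841086/10038791 + 3380 = 33596272494/10038791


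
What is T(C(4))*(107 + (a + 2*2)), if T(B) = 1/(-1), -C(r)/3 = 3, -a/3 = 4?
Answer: -99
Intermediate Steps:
a = -12 (a = -3*4 = -12)
C(r) = -9 (C(r) = -3*3 = -9)
T(B) = -1
T(C(4))*(107 + (a + 2*2)) = -(107 + (-12 + 2*2)) = -(107 + (-12 + 4)) = -(107 - 8) = -1*99 = -99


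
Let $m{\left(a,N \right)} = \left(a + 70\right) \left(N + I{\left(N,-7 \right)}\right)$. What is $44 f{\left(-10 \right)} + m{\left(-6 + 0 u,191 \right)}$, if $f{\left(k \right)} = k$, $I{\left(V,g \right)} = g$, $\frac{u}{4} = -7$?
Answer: $11336$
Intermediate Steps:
$u = -28$ ($u = 4 \left(-7\right) = -28$)
$m{\left(a,N \right)} = \left(-7 + N\right) \left(70 + a\right)$ ($m{\left(a,N \right)} = \left(a + 70\right) \left(N - 7\right) = \left(70 + a\right) \left(-7 + N\right) = \left(-7 + N\right) \left(70 + a\right)$)
$44 f{\left(-10 \right)} + m{\left(-6 + 0 u,191 \right)} = 44 \left(-10\right) + \left(-490 - 7 \left(-6 + 0 \left(-28\right)\right) + 70 \cdot 191 + 191 \left(-6 + 0 \left(-28\right)\right)\right) = -440 + \left(-490 - 7 \left(-6 + 0\right) + 13370 + 191 \left(-6 + 0\right)\right) = -440 + \left(-490 - -42 + 13370 + 191 \left(-6\right)\right) = -440 + \left(-490 + 42 + 13370 - 1146\right) = -440 + 11776 = 11336$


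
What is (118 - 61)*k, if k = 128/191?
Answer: 7296/191 ≈ 38.199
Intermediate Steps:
k = 128/191 (k = 128*(1/191) = 128/191 ≈ 0.67016)
(118 - 61)*k = (118 - 61)*(128/191) = 57*(128/191) = 7296/191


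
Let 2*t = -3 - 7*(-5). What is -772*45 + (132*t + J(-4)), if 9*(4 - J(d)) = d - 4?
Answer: -293608/9 ≈ -32623.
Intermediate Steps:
J(d) = 40/9 - d/9 (J(d) = 4 - (d - 4)/9 = 4 - (-4 + d)/9 = 4 + (4/9 - d/9) = 40/9 - d/9)
t = 16 (t = (-3 - 7*(-5))/2 = (-3 + 35)/2 = (1/2)*32 = 16)
-772*45 + (132*t + J(-4)) = -772*45 + (132*16 + (40/9 - 1/9*(-4))) = -34740 + (2112 + (40/9 + 4/9)) = -34740 + (2112 + 44/9) = -34740 + 19052/9 = -293608/9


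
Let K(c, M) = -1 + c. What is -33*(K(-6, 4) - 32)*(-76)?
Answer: -97812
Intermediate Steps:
-33*(K(-6, 4) - 32)*(-76) = -33*((-1 - 6) - 32)*(-76) = -33*(-7 - 32)*(-76) = -33*(-39)*(-76) = 1287*(-76) = -97812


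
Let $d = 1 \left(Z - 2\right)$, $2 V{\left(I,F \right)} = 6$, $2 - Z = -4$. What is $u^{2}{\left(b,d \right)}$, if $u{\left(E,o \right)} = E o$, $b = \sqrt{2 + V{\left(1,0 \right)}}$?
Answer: $80$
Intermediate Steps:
$Z = 6$ ($Z = 2 - -4 = 2 + 4 = 6$)
$V{\left(I,F \right)} = 3$ ($V{\left(I,F \right)} = \frac{1}{2} \cdot 6 = 3$)
$b = \sqrt{5}$ ($b = \sqrt{2 + 3} = \sqrt{5} \approx 2.2361$)
$d = 4$ ($d = 1 \left(6 - 2\right) = 1 \cdot 4 = 4$)
$u^{2}{\left(b,d \right)} = \left(\sqrt{5} \cdot 4\right)^{2} = \left(4 \sqrt{5}\right)^{2} = 80$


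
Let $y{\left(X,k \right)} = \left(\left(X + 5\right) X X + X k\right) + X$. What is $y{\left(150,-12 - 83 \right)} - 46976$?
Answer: $3426424$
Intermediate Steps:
$y{\left(X,k \right)} = X + X k + X^{2} \left(5 + X\right)$ ($y{\left(X,k \right)} = \left(\left(5 + X\right) X X + X k\right) + X = \left(X \left(5 + X\right) X + X k\right) + X = \left(X^{2} \left(5 + X\right) + X k\right) + X = \left(X k + X^{2} \left(5 + X\right)\right) + X = X + X k + X^{2} \left(5 + X\right)$)
$y{\left(150,-12 - 83 \right)} - 46976 = 150 \left(1 - 95 + 150^{2} + 5 \cdot 150\right) - 46976 = 150 \left(1 - 95 + 22500 + 750\right) - 46976 = 150 \cdot 23156 - 46976 = 3473400 - 46976 = 3426424$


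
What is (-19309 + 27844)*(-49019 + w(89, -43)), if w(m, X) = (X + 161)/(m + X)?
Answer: -9622171230/23 ≈ -4.1836e+8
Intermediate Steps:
w(m, X) = (161 + X)/(X + m)
(-19309 + 27844)*(-49019 + w(89, -43)) = (-19309 + 27844)*(-49019 + (161 - 43)/(-43 + 89)) = 8535*(-49019 + 118/46) = 8535*(-49019 + (1/46)*118) = 8535*(-49019 + 59/23) = 8535*(-1127378/23) = -9622171230/23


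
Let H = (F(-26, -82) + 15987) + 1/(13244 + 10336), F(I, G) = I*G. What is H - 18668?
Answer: -12945419/23580 ≈ -549.00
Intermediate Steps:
F(I, G) = G*I
H = 427246021/23580 (H = (-82*(-26) + 15987) + 1/(13244 + 10336) = (2132 + 15987) + 1/23580 = 18119 + 1/23580 = 427246021/23580 ≈ 18119.)
H - 18668 = 427246021/23580 - 18668 = -12945419/23580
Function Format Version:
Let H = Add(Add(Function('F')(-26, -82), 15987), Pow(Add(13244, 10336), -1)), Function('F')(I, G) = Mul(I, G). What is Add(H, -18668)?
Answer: Rational(-12945419, 23580) ≈ -549.00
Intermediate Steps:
Function('F')(I, G) = Mul(G, I)
H = Rational(427246021, 23580) (H = Add(Add(Mul(-82, -26), 15987), Pow(Add(13244, 10336), -1)) = Add(Add(2132, 15987), Pow(23580, -1)) = Add(18119, Rational(1, 23580)) = Rational(427246021, 23580) ≈ 18119.)
Add(H, -18668) = Add(Rational(427246021, 23580), -18668) = Rational(-12945419, 23580)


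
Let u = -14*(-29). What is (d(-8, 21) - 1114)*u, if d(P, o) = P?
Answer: -455532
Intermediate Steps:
u = 406
(d(-8, 21) - 1114)*u = (-8 - 1114)*406 = -1122*406 = -455532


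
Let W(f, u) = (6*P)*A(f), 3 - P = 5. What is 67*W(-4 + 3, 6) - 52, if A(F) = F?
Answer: 752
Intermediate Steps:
P = -2 (P = 3 - 1*5 = 3 - 5 = -2)
W(f, u) = -12*f (W(f, u) = (6*(-2))*f = -12*f)
67*W(-4 + 3, 6) - 52 = 67*(-12*(-4 + 3)) - 52 = 67*(-12*(-1)) - 52 = 67*12 - 52 = 804 - 52 = 752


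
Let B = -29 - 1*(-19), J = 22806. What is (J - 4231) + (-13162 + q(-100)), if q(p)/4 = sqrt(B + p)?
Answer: 5413 + 4*I*sqrt(110) ≈ 5413.0 + 41.952*I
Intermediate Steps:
B = -10 (B = -29 + 19 = -10)
q(p) = 4*sqrt(-10 + p)
(J - 4231) + (-13162 + q(-100)) = (22806 - 4231) + (-13162 + 4*sqrt(-10 - 100)) = 18575 + (-13162 + 4*sqrt(-110)) = 18575 + (-13162 + 4*(I*sqrt(110))) = 18575 + (-13162 + 4*I*sqrt(110)) = 5413 + 4*I*sqrt(110)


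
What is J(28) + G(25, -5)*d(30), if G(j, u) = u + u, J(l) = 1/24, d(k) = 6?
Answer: -1439/24 ≈ -59.958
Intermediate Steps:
J(l) = 1/24
G(j, u) = 2*u
J(28) + G(25, -5)*d(30) = 1/24 + (2*(-5))*6 = 1/24 - 10*6 = 1/24 - 60 = -1439/24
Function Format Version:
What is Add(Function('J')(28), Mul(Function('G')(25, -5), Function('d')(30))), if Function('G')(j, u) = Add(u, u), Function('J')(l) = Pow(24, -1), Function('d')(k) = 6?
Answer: Rational(-1439, 24) ≈ -59.958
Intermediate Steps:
Function('J')(l) = Rational(1, 24)
Function('G')(j, u) = Mul(2, u)
Add(Function('J')(28), Mul(Function('G')(25, -5), Function('d')(30))) = Add(Rational(1, 24), Mul(Mul(2, -5), 6)) = Add(Rational(1, 24), Mul(-10, 6)) = Add(Rational(1, 24), -60) = Rational(-1439, 24)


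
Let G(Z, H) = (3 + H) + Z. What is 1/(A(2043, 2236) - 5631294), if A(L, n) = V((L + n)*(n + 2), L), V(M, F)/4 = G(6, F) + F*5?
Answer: -1/5582226 ≈ -1.7914e-7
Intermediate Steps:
G(Z, H) = 3 + H + Z
V(M, F) = 36 + 24*F (V(M, F) = 4*((3 + F + 6) + F*5) = 4*((9 + F) + 5*F) = 4*(9 + 6*F) = 36 + 24*F)
A(L, n) = 36 + 24*L
1/(A(2043, 2236) - 5631294) = 1/((36 + 24*2043) - 5631294) = 1/((36 + 49032) - 5631294) = 1/(49068 - 5631294) = 1/(-5582226) = -1/5582226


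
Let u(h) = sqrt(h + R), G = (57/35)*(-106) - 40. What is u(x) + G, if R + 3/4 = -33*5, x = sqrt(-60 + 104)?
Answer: -7442/35 + I*sqrt(663 - 8*sqrt(11))/2 ≈ -212.63 + 12.614*I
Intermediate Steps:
x = 2*sqrt(11) (x = sqrt(44) = 2*sqrt(11) ≈ 6.6332)
R = -663/4 (R = -3/4 - 33*5 = -3/4 - 165 = -663/4 ≈ -165.75)
G = -7442/35 (G = (57*(1/35))*(-106) - 40 = (57/35)*(-106) - 40 = -6042/35 - 40 = -7442/35 ≈ -212.63)
u(h) = sqrt(-663/4 + h) (u(h) = sqrt(h - 663/4) = sqrt(-663/4 + h))
u(x) + G = sqrt(-663 + 4*(2*sqrt(11)))/2 - 7442/35 = sqrt(-663 + 8*sqrt(11))/2 - 7442/35 = -7442/35 + sqrt(-663 + 8*sqrt(11))/2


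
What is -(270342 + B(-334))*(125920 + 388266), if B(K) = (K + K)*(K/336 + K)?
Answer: -5335439974001/21 ≈ -2.5407e+11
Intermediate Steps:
B(K) = 337*K²/168 (B(K) = (2*K)*(K*(1/336) + K) = (2*K)*(K/336 + K) = (2*K)*(337*K/336) = 337*K²/168)
-(270342 + B(-334))*(125920 + 388266) = -(270342 + (337/168)*(-334)²)*(125920 + 388266) = -(270342 + (337/168)*111556)*514186 = -(270342 + 9398593/42)*514186 = -20752957*514186/42 = -1*5335439974001/21 = -5335439974001/21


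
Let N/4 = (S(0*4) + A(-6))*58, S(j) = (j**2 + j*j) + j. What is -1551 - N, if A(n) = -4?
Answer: -623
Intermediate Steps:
S(j) = j + 2*j**2 (S(j) = (j**2 + j**2) + j = 2*j**2 + j = j + 2*j**2)
N = -928 (N = 4*(((0*4)*(1 + 2*(0*4)) - 4)*58) = 4*((0*(1 + 2*0) - 4)*58) = 4*((0*(1 + 0) - 4)*58) = 4*((0*1 - 4)*58) = 4*((0 - 4)*58) = 4*(-4*58) = 4*(-232) = -928)
-1551 - N = -1551 - 1*(-928) = -1551 + 928 = -623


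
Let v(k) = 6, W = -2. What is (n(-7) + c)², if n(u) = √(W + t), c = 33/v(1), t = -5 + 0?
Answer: 93/4 + 11*I*√7 ≈ 23.25 + 29.103*I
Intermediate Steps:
t = -5
c = 11/2 (c = 33/6 = 33*(⅙) = 11/2 ≈ 5.5000)
n(u) = I*√7 (n(u) = √(-2 - 5) = √(-7) = I*√7)
(n(-7) + c)² = (I*√7 + 11/2)² = (11/2 + I*√7)²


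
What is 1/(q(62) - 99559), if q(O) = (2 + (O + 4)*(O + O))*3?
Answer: -1/75001 ≈ -1.3333e-5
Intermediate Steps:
q(O) = 6 + 6*O*(4 + O) (q(O) = (2 + (4 + O)*(2*O))*3 = (2 + 2*O*(4 + O))*3 = 6 + 6*O*(4 + O))
1/(q(62) - 99559) = 1/((6 + 6*62**2 + 24*62) - 99559) = 1/((6 + 6*3844 + 1488) - 99559) = 1/((6 + 23064 + 1488) - 99559) = 1/(24558 - 99559) = 1/(-75001) = -1/75001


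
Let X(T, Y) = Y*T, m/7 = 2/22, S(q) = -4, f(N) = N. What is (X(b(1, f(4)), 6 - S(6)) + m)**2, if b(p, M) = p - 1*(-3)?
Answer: 199809/121 ≈ 1651.3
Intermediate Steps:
b(p, M) = 3 + p (b(p, M) = p + 3 = 3 + p)
m = 7/11 (m = 7*(2/22) = 7*(2*(1/22)) = 7*(1/11) = 7/11 ≈ 0.63636)
X(T, Y) = T*Y
(X(b(1, f(4)), 6 - S(6)) + m)**2 = ((3 + 1)*(6 - 1*(-4)) + 7/11)**2 = (4*(6 + 4) + 7/11)**2 = (4*10 + 7/11)**2 = (40 + 7/11)**2 = (447/11)**2 = 199809/121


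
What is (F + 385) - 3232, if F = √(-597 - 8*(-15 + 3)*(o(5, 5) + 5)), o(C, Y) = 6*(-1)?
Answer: -2847 + 3*I*√77 ≈ -2847.0 + 26.325*I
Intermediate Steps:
o(C, Y) = -6
F = 3*I*√77 (F = √(-597 - 8*(-15 + 3)*(-6 + 5)) = √(-597 - (-96)*(-1)) = √(-597 - 8*12) = √(-597 - 96) = √(-693) = 3*I*√77 ≈ 26.325*I)
(F + 385) - 3232 = (3*I*√77 + 385) - 3232 = (385 + 3*I*√77) - 3232 = -2847 + 3*I*√77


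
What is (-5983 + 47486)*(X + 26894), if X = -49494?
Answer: -937967800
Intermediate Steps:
(-5983 + 47486)*(X + 26894) = (-5983 + 47486)*(-49494 + 26894) = 41503*(-22600) = -937967800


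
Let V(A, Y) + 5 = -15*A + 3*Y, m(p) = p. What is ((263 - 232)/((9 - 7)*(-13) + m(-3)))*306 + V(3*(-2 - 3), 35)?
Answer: -61/29 ≈ -2.1034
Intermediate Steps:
V(A, Y) = -5 - 15*A + 3*Y (V(A, Y) = -5 + (-15*A + 3*Y) = -5 - 15*A + 3*Y)
((263 - 232)/((9 - 7)*(-13) + m(-3)))*306 + V(3*(-2 - 3), 35) = ((263 - 232)/((9 - 7)*(-13) - 3))*306 + (-5 - 45*(-2 - 3) + 3*35) = (31/(2*(-13) - 3))*306 + (-5 - 45*(-5) + 105) = (31/(-26 - 3))*306 + (-5 - 15*(-15) + 105) = (31/(-29))*306 + (-5 + 225 + 105) = (31*(-1/29))*306 + 325 = -31/29*306 + 325 = -9486/29 + 325 = -61/29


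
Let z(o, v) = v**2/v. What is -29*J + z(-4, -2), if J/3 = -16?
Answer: 1390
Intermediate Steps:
z(o, v) = v
J = -48 (J = 3*(-16) = -48)
-29*J + z(-4, -2) = -29*(-48) - 2 = 1392 - 2 = 1390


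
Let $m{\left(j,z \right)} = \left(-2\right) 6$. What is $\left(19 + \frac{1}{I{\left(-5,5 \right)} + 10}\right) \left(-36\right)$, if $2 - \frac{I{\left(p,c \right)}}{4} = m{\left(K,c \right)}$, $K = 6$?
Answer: $- \frac{7530}{11} \approx -684.54$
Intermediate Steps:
$m{\left(j,z \right)} = -12$
$I{\left(p,c \right)} = 56$ ($I{\left(p,c \right)} = 8 - -48 = 8 + 48 = 56$)
$\left(19 + \frac{1}{I{\left(-5,5 \right)} + 10}\right) \left(-36\right) = \left(19 + \frac{1}{56 + 10}\right) \left(-36\right) = \left(19 + \frac{1}{66}\right) \left(-36\right) = \frac{1255}{66} \left(-36\right) = - \frac{7530}{11}$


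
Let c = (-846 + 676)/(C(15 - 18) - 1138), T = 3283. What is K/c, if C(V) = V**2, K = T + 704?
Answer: 4501323/170 ≈ 26478.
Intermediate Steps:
K = 3987 (K = 3283 + 704 = 3987)
c = 170/1129 (c = (-846 + 676)/((15 - 18)**2 - 1138) = -170/((-3)**2 - 1138) = -170/(9 - 1138) = -170/(-1129) = -170*(-1/1129) = 170/1129 ≈ 0.15058)
K/c = 3987/(170/1129) = 3987*(1129/170) = 4501323/170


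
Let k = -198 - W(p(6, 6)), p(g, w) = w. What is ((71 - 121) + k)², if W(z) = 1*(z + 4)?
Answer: 66564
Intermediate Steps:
W(z) = 4 + z (W(z) = 1*(4 + z) = 4 + z)
k = -208 (k = -198 - (4 + 6) = -198 - 1*10 = -198 - 10 = -208)
((71 - 121) + k)² = ((71 - 121) - 208)² = (-50 - 208)² = (-258)² = 66564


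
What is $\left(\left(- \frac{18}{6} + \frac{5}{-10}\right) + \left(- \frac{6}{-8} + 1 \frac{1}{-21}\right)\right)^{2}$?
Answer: $\frac{55225}{7056} \approx 7.8267$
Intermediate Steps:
$\left(\left(- \frac{18}{6} + \frac{5}{-10}\right) + \left(- \frac{6}{-8} + 1 \frac{1}{-21}\right)\right)^{2} = \left(\left(\left(-18\right) \frac{1}{6} + 5 \left(- \frac{1}{10}\right)\right) + \left(\left(-6\right) \left(- \frac{1}{8}\right) + 1 \left(- \frac{1}{21}\right)\right)\right)^{2} = \left(\left(-3 - \frac{1}{2}\right) + \left(\frac{3}{4} - \frac{1}{21}\right)\right)^{2} = \left(- \frac{7}{2} + \frac{59}{84}\right)^{2} = \left(- \frac{235}{84}\right)^{2} = \frac{55225}{7056}$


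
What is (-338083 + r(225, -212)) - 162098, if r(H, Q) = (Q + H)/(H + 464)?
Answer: -26509592/53 ≈ -5.0018e+5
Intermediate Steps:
r(H, Q) = (H + Q)/(464 + H)
(-338083 + r(225, -212)) - 162098 = (-338083 + (225 - 212)/(464 + 225)) - 162098 = (-338083 + 13/689) - 162098 = (-338083 + (1/689)*13) - 162098 = (-338083 + 1/53) - 162098 = -17918398/53 - 162098 = -26509592/53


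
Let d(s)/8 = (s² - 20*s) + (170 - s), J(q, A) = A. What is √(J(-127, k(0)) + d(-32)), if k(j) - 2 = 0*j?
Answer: √14930 ≈ 122.19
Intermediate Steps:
k(j) = 2 (k(j) = 2 + 0*j = 2 + 0 = 2)
d(s) = 1360 - 168*s + 8*s² (d(s) = 8*((s² - 20*s) + (170 - s)) = 8*(170 + s² - 21*s) = 1360 - 168*s + 8*s²)
√(J(-127, k(0)) + d(-32)) = √(2 + (1360 - 168*(-32) + 8*(-32)²)) = √(2 + (1360 + 5376 + 8*1024)) = √(2 + (1360 + 5376 + 8192)) = √(2 + 14928) = √14930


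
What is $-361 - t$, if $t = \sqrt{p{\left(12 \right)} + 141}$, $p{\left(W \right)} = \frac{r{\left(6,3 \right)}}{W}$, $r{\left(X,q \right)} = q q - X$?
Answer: $-361 - \frac{\sqrt{565}}{2} \approx -372.88$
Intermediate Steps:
$r{\left(X,q \right)} = q^{2} - X$
$p{\left(W \right)} = \frac{3}{W}$ ($p{\left(W \right)} = \frac{3^{2} - 6}{W} = \frac{9 - 6}{W} = \frac{3}{W}$)
$t = \frac{\sqrt{565}}{2}$ ($t = \sqrt{\frac{3}{12} + 141} = \sqrt{3 \cdot \frac{1}{12} + 141} = \sqrt{\frac{1}{4} + 141} = \sqrt{\frac{565}{4}} = \frac{\sqrt{565}}{2} \approx 11.885$)
$-361 - t = -361 - \frac{\sqrt{565}}{2}$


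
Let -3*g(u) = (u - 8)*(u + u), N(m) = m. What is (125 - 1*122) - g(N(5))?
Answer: -7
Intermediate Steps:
g(u) = -2*u*(-8 + u)/3 (g(u) = -(u - 8)*(u + u)/3 = -(-8 + u)*2*u/3 = -2*u*(-8 + u)/3)
(125 - 1*122) - g(N(5)) = (125 - 1*122) - 2*5*(8 - 1*5)/3 = (125 - 122) - 2*5*(8 - 5)/3 = 3 - 2*5*3/3 = 3 - 1*10 = 3 - 10 = -7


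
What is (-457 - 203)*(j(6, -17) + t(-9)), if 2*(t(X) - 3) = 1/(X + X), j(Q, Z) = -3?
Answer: 55/3 ≈ 18.333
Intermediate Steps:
t(X) = 3 + 1/(4*X) (t(X) = 3 + 1/(2*(X + X)) = 3 + 1/(2*((2*X))) = 3 + (1/(2*X))/2 = 3 + 1/(4*X))
(-457 - 203)*(j(6, -17) + t(-9)) = (-457 - 203)*(-3 + (3 + (¼)/(-9))) = -660*(-3 + (3 + (¼)*(-⅑))) = -660*(-3 + (3 - 1/36)) = -660*(-3 + 107/36) = -660*(-1/36) = 55/3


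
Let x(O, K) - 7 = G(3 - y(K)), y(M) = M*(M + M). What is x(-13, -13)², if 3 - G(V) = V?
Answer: 119025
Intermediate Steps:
y(M) = 2*M² (y(M) = M*(2*M) = 2*M²)
G(V) = 3 - V
x(O, K) = 7 + 2*K² (x(O, K) = 7 + (3 - (3 - 2*K²)) = 7 + (3 + (-3 + 2*K²)) = 7 + 2*K²)
x(-13, -13)² = (7 + 2*(-13)²)² = (7 + 2*169)² = (7 + 338)² = 345² = 119025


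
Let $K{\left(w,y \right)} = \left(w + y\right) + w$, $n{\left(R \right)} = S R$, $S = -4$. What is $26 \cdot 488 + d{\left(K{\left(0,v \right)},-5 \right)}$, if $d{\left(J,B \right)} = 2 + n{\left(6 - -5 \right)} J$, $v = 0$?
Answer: $12690$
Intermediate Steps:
$n{\left(R \right)} = - 4 R$
$K{\left(w,y \right)} = y + 2 w$
$d{\left(J,B \right)} = 2 - 44 J$ ($d{\left(J,B \right)} = 2 + - 4 \left(6 - -5\right) J = 2 + - 4 \left(6 + 5\right) J = 2 + \left(-4\right) 11 J = 2 - 44 J$)
$26 \cdot 488 + d{\left(K{\left(0,v \right)},-5 \right)} = 26 \cdot 488 + \left(2 - 44 \left(0 + 2 \cdot 0\right)\right) = 12688 + \left(2 - 44 \left(0 + 0\right)\right) = 12688 + \left(2 - 0\right) = 12688 + \left(2 + 0\right) = 12688 + 2 = 12690$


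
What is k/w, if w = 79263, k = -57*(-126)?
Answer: 798/8807 ≈ 0.090610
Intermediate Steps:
k = 7182
k/w = 7182/79263 = 7182*(1/79263) = 798/8807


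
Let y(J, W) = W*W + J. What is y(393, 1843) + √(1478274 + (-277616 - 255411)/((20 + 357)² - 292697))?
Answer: 3397042 + √69243016679918/6844 ≈ 3.3983e+6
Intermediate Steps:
y(J, W) = J + W² (y(J, W) = W² + J = J + W²)
y(393, 1843) + √(1478274 + (-277616 - 255411)/((20 + 357)² - 292697)) = (393 + 1843²) + √(1478274 + (-277616 - 255411)/((20 + 357)² - 292697)) = (393 + 3396649) + √(1478274 - 533027/(377² - 292697)) = 3397042 + √(1478274 - 533027/(142129 - 292697)) = 3397042 + √(1478274 - 533027/(-150568)) = 3397042 + √(1478274 - 533027*(-1/150568)) = 3397042 + √(1478274 + 48457/13688) = 3397042 + √(20234662969/13688) = 3397042 + √69243016679918/6844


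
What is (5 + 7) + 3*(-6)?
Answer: -6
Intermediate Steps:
(5 + 7) + 3*(-6) = 12 - 18 = -6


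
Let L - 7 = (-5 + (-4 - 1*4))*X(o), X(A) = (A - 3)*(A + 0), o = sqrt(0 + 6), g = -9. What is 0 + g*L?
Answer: 639 - 351*sqrt(6) ≈ -220.77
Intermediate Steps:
o = sqrt(6) ≈ 2.4495
X(A) = A*(-3 + A) (X(A) = (-3 + A)*A = A*(-3 + A))
L = 7 - 13*sqrt(6)*(-3 + sqrt(6)) (L = 7 + (-5 + (-4 - 1*4))*(sqrt(6)*(-3 + sqrt(6))) = 7 + (-5 + (-4 - 4))*(sqrt(6)*(-3 + sqrt(6))) = 7 + (-5 - 8)*(sqrt(6)*(-3 + sqrt(6))) = 7 - 13*sqrt(6)*(-3 + sqrt(6)) ≈ 24.530)
0 + g*L = 0 - 9*(-71 + 39*sqrt(6)) = 0 + (639 - 351*sqrt(6)) = 639 - 351*sqrt(6)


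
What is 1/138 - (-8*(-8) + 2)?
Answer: -9107/138 ≈ -65.993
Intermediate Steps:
1/138 - (-8*(-8) + 2) = 1/138 - (64 + 2) = 1/138 - 1*66 = 1/138 - 66 = -9107/138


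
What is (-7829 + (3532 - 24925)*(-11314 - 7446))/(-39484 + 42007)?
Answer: 401324851/2523 ≈ 1.5907e+5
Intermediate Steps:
(-7829 + (3532 - 24925)*(-11314 - 7446))/(-39484 + 42007) = (-7829 - 21393*(-18760))/2523 = (-7829 + 401332680)*(1/2523) = 401324851*(1/2523) = 401324851/2523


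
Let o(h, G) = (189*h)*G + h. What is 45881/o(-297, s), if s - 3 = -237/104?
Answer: -433784/385533 ≈ -1.1252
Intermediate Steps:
s = 75/104 (s = 3 - 237/104 = 75/104 ≈ 0.72115)
o(h, G) = h + 189*G*h (o(h, G) = 189*G*h + h = h + 189*G*h)
45881/o(-297, s) = 45881/((-297*(1 + 189*(75/104)))) = 45881/((-297*(1 + 14175/104))) = 45881/((-297*14279/104)) = 45881/(-4240863/104) = 45881*(-104/4240863) = -433784/385533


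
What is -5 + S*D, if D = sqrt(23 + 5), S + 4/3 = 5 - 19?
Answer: -5 - 92*sqrt(7)/3 ≈ -86.136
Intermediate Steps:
S = -46/3 (S = -4/3 + (5 - 19) = -4/3 - 14 = -46/3 ≈ -15.333)
D = 2*sqrt(7) (D = sqrt(28) = 2*sqrt(7) ≈ 5.2915)
-5 + S*D = -5 - 92*sqrt(7)/3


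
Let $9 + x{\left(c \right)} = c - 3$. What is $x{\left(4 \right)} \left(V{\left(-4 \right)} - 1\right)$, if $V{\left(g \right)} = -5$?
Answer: $48$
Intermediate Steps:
$x{\left(c \right)} = -12 + c$ ($x{\left(c \right)} = -9 + \left(c - 3\right) = -9 + \left(-3 + c\right) = -12 + c$)
$x{\left(4 \right)} \left(V{\left(-4 \right)} - 1\right) = \left(-12 + 4\right) \left(-5 - 1\right) = \left(-8\right) \left(-6\right) = 48$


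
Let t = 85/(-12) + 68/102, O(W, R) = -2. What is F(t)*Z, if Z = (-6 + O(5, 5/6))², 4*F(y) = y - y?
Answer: 0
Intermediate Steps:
t = -77/12 (t = 85*(-1/12) + 68*(1/102) = -85/12 + ⅔ = -77/12 ≈ -6.4167)
F(y) = 0 (F(y) = (y - y)/4 = (¼)*0 = 0)
Z = 64 (Z = (-6 - 2)² = (-8)² = 64)
F(t)*Z = 0*64 = 0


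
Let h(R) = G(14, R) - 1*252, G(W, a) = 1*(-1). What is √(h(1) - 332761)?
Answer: I*√333014 ≈ 577.07*I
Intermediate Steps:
G(W, a) = -1
h(R) = -253 (h(R) = -1 - 1*252 = -1 - 252 = -253)
√(h(1) - 332761) = √(-253 - 332761) = √(-333014) = I*√333014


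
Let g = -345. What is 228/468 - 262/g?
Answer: 5591/4485 ≈ 1.2466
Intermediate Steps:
228/468 - 262/g = 228/468 - 262/(-345) = 228*(1/468) - 262*(-1/345) = 19/39 + 262/345 = 5591/4485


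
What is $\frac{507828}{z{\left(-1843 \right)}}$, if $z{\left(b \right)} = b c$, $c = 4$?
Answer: $- \frac{126957}{1843} \approx -68.886$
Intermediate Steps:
$z{\left(b \right)} = 4 b$ ($z{\left(b \right)} = b 4 = 4 b$)
$\frac{507828}{z{\left(-1843 \right)}} = \frac{507828}{4 \left(-1843\right)} = \frac{507828}{-7372} = 507828 \left(- \frac{1}{7372}\right) = - \frac{126957}{1843}$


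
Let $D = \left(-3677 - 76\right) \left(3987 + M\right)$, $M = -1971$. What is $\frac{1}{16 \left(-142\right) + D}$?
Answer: $- \frac{1}{7568320} \approx -1.3213 \cdot 10^{-7}$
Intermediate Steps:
$D = -7566048$ ($D = \left(-3677 - 76\right) \left(3987 - 1971\right) = \left(-3753\right) 2016 = -7566048$)
$\frac{1}{16 \left(-142\right) + D} = \frac{1}{16 \left(-142\right) - 7566048} = \frac{1}{-2272 - 7566048} = \frac{1}{-7568320} = - \frac{1}{7568320}$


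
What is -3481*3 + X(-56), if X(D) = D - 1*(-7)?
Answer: -10492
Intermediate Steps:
X(D) = 7 + D (X(D) = D + 7 = 7 + D)
-3481*3 + X(-56) = -3481*3 + (7 - 56) = -10443 - 49 = -10492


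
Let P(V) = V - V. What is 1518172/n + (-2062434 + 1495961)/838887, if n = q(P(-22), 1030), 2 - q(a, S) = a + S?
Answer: -318539272202/215593959 ≈ -1477.5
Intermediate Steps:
P(V) = 0
q(a, S) = 2 - S - a (q(a, S) = 2 - (a + S) = 2 - (S + a) = 2 + (-S - a) = 2 - S - a)
n = -1028 (n = 2 - 1*1030 - 1*0 = 2 - 1030 + 0 = -1028)
1518172/n + (-2062434 + 1495961)/838887 = 1518172/(-1028) + (-2062434 + 1495961)/838887 = 1518172*(-1/1028) - 566473*1/838887 = -379543/257 - 566473/838887 = -318539272202/215593959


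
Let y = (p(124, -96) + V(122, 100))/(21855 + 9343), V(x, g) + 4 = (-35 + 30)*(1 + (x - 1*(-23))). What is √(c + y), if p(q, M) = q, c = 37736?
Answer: √9182250876841/15599 ≈ 194.26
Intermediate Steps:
V(x, g) = -124 - 5*x (V(x, g) = -4 + (-35 + 30)*(1 + (x - 1*(-23))) = -4 - 5*(1 + (x + 23)) = -4 - 5*(1 + (23 + x)) = -4 - 5*(24 + x) = -4 + (-120 - 5*x) = -124 - 5*x)
y = -305/15599 (y = (124 + (-124 - 5*122))/(21855 + 9343) = (124 + (-124 - 610))/31198 = (124 - 734)*(1/31198) = -610*1/31198 = -305/15599 ≈ -0.019553)
√(c + y) = √(37736 - 305/15599) = √(588643559/15599) = √9182250876841/15599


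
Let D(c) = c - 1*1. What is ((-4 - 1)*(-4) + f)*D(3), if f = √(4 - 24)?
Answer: 40 + 4*I*√5 ≈ 40.0 + 8.9443*I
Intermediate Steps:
D(c) = -1 + c (D(c) = c - 1 = -1 + c)
f = 2*I*√5 (f = √(-20) = 2*I*√5 ≈ 4.4721*I)
((-4 - 1)*(-4) + f)*D(3) = ((-4 - 1)*(-4) + 2*I*√5)*(-1 + 3) = (-5*(-4) + 2*I*√5)*2 = (20 + 2*I*√5)*2 = 40 + 4*I*√5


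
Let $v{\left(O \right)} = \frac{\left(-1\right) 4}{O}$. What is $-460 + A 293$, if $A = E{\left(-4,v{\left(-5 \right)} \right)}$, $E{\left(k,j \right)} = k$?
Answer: $-1632$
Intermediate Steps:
$v{\left(O \right)} = - \frac{4}{O}$
$A = -4$
$-460 + A 293 = -460 - 1172 = -1632$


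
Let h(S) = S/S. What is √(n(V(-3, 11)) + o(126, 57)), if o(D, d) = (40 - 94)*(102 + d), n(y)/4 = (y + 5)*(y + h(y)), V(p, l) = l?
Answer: I*√7818 ≈ 88.419*I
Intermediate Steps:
h(S) = 1
n(y) = 4*(1 + y)*(5 + y) (n(y) = 4*((y + 5)*(y + 1)) = 4*((5 + y)*(1 + y)) = 4*((1 + y)*(5 + y)) = 4*(1 + y)*(5 + y))
o(D, d) = -5508 - 54*d (o(D, d) = -54*(102 + d) = -5508 - 54*d)
√(n(V(-3, 11)) + o(126, 57)) = √((20 + 4*11² + 24*11) + (-5508 - 54*57)) = √((20 + 4*121 + 264) + (-5508 - 3078)) = √((20 + 484 + 264) - 8586) = √(768 - 8586) = √(-7818) = I*√7818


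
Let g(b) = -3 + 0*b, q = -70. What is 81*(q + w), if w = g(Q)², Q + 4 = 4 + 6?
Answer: -4941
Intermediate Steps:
Q = 6 (Q = -4 + (4 + 6) = -4 + 10 = 6)
g(b) = -3 (g(b) = -3 + 0 = -3)
w = 9 (w = (-3)² = 9)
81*(q + w) = 81*(-70 + 9) = 81*(-61) = -4941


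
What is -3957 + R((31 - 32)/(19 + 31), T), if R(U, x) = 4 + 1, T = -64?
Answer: -3952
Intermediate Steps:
R(U, x) = 5
-3957 + R((31 - 32)/(19 + 31), T) = -3957 + 5 = -3952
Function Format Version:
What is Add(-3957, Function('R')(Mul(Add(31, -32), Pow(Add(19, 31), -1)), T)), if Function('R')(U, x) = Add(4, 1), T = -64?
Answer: -3952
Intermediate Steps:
Function('R')(U, x) = 5
Add(-3957, Function('R')(Mul(Add(31, -32), Pow(Add(19, 31), -1)), T)) = Add(-3957, 5) = -3952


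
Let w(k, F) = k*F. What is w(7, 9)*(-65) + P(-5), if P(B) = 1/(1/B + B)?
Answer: -106475/26 ≈ -4095.2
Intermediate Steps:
P(B) = 1/(B + 1/B)
w(k, F) = F*k
w(7, 9)*(-65) + P(-5) = (9*7)*(-65) - 5/(1 + (-5)**2) = 63*(-65) - 5/(1 + 25) = -4095 - 5/26 = -106475/26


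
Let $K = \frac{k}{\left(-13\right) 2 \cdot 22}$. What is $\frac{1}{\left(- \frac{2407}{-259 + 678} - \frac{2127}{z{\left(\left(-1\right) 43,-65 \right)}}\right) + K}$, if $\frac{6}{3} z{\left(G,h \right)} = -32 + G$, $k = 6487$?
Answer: $\frac{460900}{18267523} \approx 0.025231$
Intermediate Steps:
$z{\left(G,h \right)} = -16 + \frac{G}{2}$ ($z{\left(G,h \right)} = \frac{-32 + G}{2} = -16 + \frac{G}{2}$)
$K = - \frac{499}{44}$ ($K = \frac{6487}{\left(-13\right) 2 \cdot 22} = \frac{6487}{\left(-26\right) 22} = \frac{6487}{-572} = 6487 \left(- \frac{1}{572}\right) = - \frac{499}{44} \approx -11.341$)
$\frac{1}{\left(- \frac{2407}{-259 + 678} - \frac{2127}{z{\left(\left(-1\right) 43,-65 \right)}}\right) + K} = \frac{1}{\left(- \frac{2407}{-259 + 678} - \frac{2127}{-16 + \frac{\left(-1\right) 43}{2}}\right) - \frac{499}{44}} = \frac{1}{\left(- \frac{2407}{419} - \frac{2127}{-16 + \frac{1}{2} \left(-43\right)}\right) - \frac{499}{44}} = \frac{1}{\left(\left(-2407\right) \frac{1}{419} - \frac{2127}{-16 - \frac{43}{2}}\right) - \frac{499}{44}} = \frac{1}{\left(- \frac{2407}{419} - \frac{2127}{- \frac{75}{2}}\right) - \frac{499}{44}} = \frac{1}{\left(- \frac{2407}{419} - - \frac{1418}{25}\right) - \frac{499}{44}} = \frac{1}{\left(- \frac{2407}{419} + \frac{1418}{25}\right) - \frac{499}{44}} = \frac{1}{\frac{533967}{10475} - \frac{499}{44}} = \frac{1}{\frac{18267523}{460900}} = \frac{460900}{18267523}$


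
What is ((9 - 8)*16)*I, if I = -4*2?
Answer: -128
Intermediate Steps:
I = -8
((9 - 8)*16)*I = ((9 - 8)*16)*(-8) = (1*16)*(-8) = 16*(-8) = -128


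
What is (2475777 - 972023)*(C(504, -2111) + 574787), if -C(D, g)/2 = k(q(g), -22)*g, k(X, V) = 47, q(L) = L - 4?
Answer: 1162734171634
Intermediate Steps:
q(L) = -4 + L
C(D, g) = -94*g
(2475777 - 972023)*(C(504, -2111) + 574787) = (2475777 - 972023)*(-94*(-2111) + 574787) = 1503754*(198434 + 574787) = 1503754*773221 = 1162734171634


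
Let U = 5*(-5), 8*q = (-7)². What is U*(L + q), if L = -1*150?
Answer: 28775/8 ≈ 3596.9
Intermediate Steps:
q = 49/8 (q = (⅛)*(-7)² = (⅛)*49 = 49/8 ≈ 6.1250)
L = -150
U = -25
U*(L + q) = -25*(-150 + 49/8) = -25*(-1151/8) = 28775/8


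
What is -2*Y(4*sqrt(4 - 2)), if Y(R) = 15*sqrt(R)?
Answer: -60*2**(1/4) ≈ -71.352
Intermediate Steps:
-2*Y(4*sqrt(4 - 2)) = -30*sqrt(4*sqrt(4 - 2)) = -30*sqrt(4*sqrt(2)) = -30*2*2**(1/4) = -60*2**(1/4)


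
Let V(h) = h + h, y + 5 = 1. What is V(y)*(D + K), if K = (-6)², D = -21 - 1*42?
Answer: 216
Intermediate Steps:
y = -4 (y = -5 + 1 = -4)
D = -63 (D = -21 - 42 = -63)
V(h) = 2*h
K = 36
V(y)*(D + K) = (2*(-4))*(-63 + 36) = -8*(-27) = 216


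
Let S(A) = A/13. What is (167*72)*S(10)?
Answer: 120240/13 ≈ 9249.2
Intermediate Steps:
S(A) = A/13 (S(A) = A*(1/13) = A/13)
(167*72)*S(10) = (167*72)*((1/13)*10) = 12024*(10/13) = 120240/13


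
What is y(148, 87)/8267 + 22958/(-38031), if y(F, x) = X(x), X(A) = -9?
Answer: -27162295/44914611 ≈ -0.60475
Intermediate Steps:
y(F, x) = -9
y(148, 87)/8267 + 22958/(-38031) = -9/8267 + 22958/(-38031) = -9*1/8267 + 22958*(-1/38031) = -9/8267 - 22958/38031 = -27162295/44914611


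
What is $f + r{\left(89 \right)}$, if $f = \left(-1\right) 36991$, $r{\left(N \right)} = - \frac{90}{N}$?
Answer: $- \frac{3292289}{89} \approx -36992.0$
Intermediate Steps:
$f = -36991$
$f + r{\left(89 \right)} = -36991 - \frac{90}{89} = - \frac{3292289}{89}$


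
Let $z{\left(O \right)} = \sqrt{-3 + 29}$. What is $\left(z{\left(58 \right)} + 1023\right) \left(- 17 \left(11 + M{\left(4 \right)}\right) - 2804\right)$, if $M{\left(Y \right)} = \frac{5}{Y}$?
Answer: $- \frac{12326127}{4} - \frac{12049 \sqrt{26}}{4} \approx -3.0969 \cdot 10^{6}$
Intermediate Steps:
$z{\left(O \right)} = \sqrt{26}$
$\left(z{\left(58 \right)} + 1023\right) \left(- 17 \left(11 + M{\left(4 \right)}\right) - 2804\right) = \left(\sqrt{26} + 1023\right) \left(- 17 \left(11 + \frac{5}{4}\right) - 2804\right) = \left(1023 + \sqrt{26}\right) \left(- 17 \left(11 + 5 \cdot \frac{1}{4}\right) - 2804\right) = \left(1023 + \sqrt{26}\right) \left(- 17 \left(11 + \frac{5}{4}\right) - 2804\right) = \left(1023 + \sqrt{26}\right) \left(\left(-17\right) \frac{49}{4} - 2804\right) = \left(1023 + \sqrt{26}\right) \left(- \frac{833}{4} - 2804\right) = \left(1023 + \sqrt{26}\right) \left(- \frac{12049}{4}\right) = - \frac{12326127}{4} - \frac{12049 \sqrt{26}}{4}$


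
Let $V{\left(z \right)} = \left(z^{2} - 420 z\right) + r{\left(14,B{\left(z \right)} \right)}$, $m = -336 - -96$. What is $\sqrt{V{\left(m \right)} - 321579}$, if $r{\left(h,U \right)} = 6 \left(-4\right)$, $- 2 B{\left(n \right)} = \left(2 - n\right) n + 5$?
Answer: $i \sqrt{163203} \approx 403.98 i$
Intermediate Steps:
$B{\left(n \right)} = - \frac{5}{2} - \frac{n \left(2 - n\right)}{2}$ ($B{\left(n \right)} = - \frac{\left(2 - n\right) n + 5}{2} = - \frac{n \left(2 - n\right) + 5}{2} = - \frac{5 + n \left(2 - n\right)}{2} = - \frac{5}{2} - \frac{n \left(2 - n\right)}{2}$)
$m = -240$ ($m = -336 + 96 = -240$)
$r{\left(h,U \right)} = -24$
$V{\left(z \right)} = -24 + z^{2} - 420 z$ ($V{\left(z \right)} = \left(z^{2} - 420 z\right) - 24 = -24 + z^{2} - 420 z$)
$\sqrt{V{\left(m \right)} - 321579} = \sqrt{\left(-24 + \left(-240\right)^{2} - -100800\right) - 321579} = \sqrt{\left(-24 + 57600 + 100800\right) - 321579} = \sqrt{158376 - 321579} = \sqrt{-163203} = i \sqrt{163203}$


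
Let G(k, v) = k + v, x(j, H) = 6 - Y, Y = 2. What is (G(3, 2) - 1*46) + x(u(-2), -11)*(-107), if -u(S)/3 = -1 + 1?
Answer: -469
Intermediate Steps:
u(S) = 0 (u(S) = -3*(-1 + 1) = -3*0 = 0)
x(j, H) = 4 (x(j, H) = 6 - 1*2 = 6 - 2 = 4)
(G(3, 2) - 1*46) + x(u(-2), -11)*(-107) = ((3 + 2) - 1*46) + 4*(-107) = (5 - 46) - 428 = -41 - 428 = -469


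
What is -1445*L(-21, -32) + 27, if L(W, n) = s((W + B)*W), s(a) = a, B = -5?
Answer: -788943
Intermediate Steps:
L(W, n) = W*(-5 + W) (L(W, n) = (W - 5)*W = (-5 + W)*W = W*(-5 + W))
-1445*L(-21, -32) + 27 = -(-30345)*(-5 - 21) + 27 = -(-30345)*(-26) + 27 = -1445*546 + 27 = -788970 + 27 = -788943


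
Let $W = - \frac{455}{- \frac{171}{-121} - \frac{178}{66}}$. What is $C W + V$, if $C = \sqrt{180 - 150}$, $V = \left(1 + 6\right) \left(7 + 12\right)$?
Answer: $133 + \frac{165165 \sqrt{30}}{466} \approx 2074.3$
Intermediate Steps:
$V = 133$ ($V = 7 \cdot 19 = 133$)
$C = \sqrt{30} \approx 5.4772$
$W = \frac{165165}{466}$ ($W = - \frac{455}{\left(-171\right) \left(- \frac{1}{121}\right) - \frac{89}{33}} = - \frac{455}{\frac{171}{121} - \frac{89}{33}} = - \frac{455}{- \frac{466}{363}} = \left(-455\right) \left(- \frac{363}{466}\right) = \frac{165165}{466} \approx 354.43$)
$C W + V = \sqrt{30} \cdot \frac{165165}{466} + 133 = \frac{165165 \sqrt{30}}{466} + 133 = 133 + \frac{165165 \sqrt{30}}{466}$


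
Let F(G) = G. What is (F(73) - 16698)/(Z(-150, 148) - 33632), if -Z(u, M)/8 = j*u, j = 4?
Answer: 16625/28832 ≈ 0.57662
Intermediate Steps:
Z(u, M) = -32*u
(F(73) - 16698)/(Z(-150, 148) - 33632) = (73 - 16698)/(-32*(-150) - 33632) = -16625/(4800 - 33632) = -16625/(-28832) = -16625*(-1/28832) = 16625/28832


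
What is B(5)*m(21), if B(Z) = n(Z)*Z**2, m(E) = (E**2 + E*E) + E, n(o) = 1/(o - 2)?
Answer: 7525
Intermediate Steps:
n(o) = 1/(-2 + o)
m(E) = E + 2*E**2 (m(E) = (E**2 + E**2) + E = 2*E**2 + E = E + 2*E**2)
B(Z) = Z**2/(-2 + Z)
B(5)*m(21) = (5**2/(-2 + 5))*(21*(1 + 2*21)) = (25/3)*(21*(1 + 42)) = (25*(1/3))*(21*43) = (25/3)*903 = 7525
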